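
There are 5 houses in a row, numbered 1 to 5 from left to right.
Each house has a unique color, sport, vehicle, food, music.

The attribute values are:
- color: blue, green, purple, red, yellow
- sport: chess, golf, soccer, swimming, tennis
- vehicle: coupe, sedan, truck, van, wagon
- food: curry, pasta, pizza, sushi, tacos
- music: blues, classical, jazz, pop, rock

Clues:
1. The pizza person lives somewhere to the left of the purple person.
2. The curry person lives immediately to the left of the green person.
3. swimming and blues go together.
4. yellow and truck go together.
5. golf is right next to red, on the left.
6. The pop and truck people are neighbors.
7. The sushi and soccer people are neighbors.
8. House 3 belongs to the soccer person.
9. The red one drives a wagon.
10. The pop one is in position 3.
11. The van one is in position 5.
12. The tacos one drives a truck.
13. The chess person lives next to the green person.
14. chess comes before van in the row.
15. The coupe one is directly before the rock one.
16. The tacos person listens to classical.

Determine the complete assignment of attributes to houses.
Solution:

House | Color | Sport | Vehicle | Food | Music
----------------------------------------------
  1   | blue | chess | coupe | curry | jazz
  2   | green | golf | sedan | sushi | rock
  3   | red | soccer | wagon | pizza | pop
  4   | yellow | tennis | truck | tacos | classical
  5   | purple | swimming | van | pasta | blues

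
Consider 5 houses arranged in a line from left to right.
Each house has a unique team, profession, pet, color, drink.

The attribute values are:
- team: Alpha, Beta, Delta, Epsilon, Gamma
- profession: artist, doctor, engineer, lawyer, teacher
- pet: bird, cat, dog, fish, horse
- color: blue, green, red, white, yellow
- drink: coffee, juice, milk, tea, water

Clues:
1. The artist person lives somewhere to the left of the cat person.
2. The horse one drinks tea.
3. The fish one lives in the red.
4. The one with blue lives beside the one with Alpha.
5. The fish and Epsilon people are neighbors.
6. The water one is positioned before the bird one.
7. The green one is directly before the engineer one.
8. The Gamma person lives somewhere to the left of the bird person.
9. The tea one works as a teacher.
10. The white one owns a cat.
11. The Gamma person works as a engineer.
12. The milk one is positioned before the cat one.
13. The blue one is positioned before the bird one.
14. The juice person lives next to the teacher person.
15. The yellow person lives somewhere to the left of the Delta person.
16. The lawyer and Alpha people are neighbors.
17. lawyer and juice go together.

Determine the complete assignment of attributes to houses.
Solution:

House | Team | Profession | Pet | Color | Drink
-----------------------------------------------
  1   | Beta | lawyer | dog | blue | juice
  2   | Alpha | teacher | horse | green | tea
  3   | Gamma | engineer | fish | red | water
  4   | Epsilon | artist | bird | yellow | milk
  5   | Delta | doctor | cat | white | coffee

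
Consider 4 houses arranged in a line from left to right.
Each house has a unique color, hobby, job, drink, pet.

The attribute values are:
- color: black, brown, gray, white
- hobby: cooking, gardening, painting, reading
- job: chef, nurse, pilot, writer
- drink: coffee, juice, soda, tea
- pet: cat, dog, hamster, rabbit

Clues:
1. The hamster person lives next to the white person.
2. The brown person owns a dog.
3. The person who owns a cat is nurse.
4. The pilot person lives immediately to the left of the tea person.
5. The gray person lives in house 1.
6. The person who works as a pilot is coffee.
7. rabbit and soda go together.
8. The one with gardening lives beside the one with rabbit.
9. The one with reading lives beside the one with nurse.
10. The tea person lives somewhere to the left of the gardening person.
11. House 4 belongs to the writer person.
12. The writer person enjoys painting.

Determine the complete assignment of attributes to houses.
Solution:

House | Color | Hobby | Job | Drink | Pet
-----------------------------------------
  1   | gray | reading | pilot | coffee | hamster
  2   | white | cooking | nurse | tea | cat
  3   | brown | gardening | chef | juice | dog
  4   | black | painting | writer | soda | rabbit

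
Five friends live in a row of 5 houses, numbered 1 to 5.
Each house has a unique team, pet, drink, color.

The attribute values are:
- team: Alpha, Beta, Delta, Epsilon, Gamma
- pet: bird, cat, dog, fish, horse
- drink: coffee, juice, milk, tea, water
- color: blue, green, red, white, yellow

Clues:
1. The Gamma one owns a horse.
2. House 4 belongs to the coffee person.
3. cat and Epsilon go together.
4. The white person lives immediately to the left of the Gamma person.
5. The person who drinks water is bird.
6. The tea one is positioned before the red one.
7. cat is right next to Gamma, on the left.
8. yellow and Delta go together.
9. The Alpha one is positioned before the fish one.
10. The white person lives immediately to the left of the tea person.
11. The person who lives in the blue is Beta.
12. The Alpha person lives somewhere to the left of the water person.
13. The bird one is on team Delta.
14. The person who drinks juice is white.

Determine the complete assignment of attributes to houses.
Solution:

House | Team | Pet | Drink | Color
----------------------------------
  1   | Epsilon | cat | juice | white
  2   | Gamma | horse | tea | green
  3   | Alpha | dog | milk | red
  4   | Beta | fish | coffee | blue
  5   | Delta | bird | water | yellow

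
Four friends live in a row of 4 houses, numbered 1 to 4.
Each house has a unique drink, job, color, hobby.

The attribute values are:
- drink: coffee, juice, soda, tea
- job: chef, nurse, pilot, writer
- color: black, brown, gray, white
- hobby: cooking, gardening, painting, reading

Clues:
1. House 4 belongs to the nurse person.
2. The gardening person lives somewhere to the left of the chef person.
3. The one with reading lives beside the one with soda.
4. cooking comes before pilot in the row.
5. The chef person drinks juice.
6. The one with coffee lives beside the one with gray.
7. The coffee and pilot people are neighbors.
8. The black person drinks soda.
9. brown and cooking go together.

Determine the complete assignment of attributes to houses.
Solution:

House | Drink | Job | Color | Hobby
-----------------------------------
  1   | coffee | writer | brown | cooking
  2   | tea | pilot | gray | gardening
  3   | juice | chef | white | reading
  4   | soda | nurse | black | painting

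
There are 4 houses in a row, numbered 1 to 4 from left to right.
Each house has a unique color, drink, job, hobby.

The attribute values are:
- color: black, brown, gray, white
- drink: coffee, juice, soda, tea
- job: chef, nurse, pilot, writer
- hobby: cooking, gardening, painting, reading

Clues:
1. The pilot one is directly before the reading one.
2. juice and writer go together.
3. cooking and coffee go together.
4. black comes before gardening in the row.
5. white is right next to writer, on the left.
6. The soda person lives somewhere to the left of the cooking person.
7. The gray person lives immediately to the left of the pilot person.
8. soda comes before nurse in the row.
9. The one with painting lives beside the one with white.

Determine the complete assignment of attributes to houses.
Solution:

House | Color | Drink | Job | Hobby
-----------------------------------
  1   | gray | soda | chef | painting
  2   | white | coffee | pilot | cooking
  3   | black | juice | writer | reading
  4   | brown | tea | nurse | gardening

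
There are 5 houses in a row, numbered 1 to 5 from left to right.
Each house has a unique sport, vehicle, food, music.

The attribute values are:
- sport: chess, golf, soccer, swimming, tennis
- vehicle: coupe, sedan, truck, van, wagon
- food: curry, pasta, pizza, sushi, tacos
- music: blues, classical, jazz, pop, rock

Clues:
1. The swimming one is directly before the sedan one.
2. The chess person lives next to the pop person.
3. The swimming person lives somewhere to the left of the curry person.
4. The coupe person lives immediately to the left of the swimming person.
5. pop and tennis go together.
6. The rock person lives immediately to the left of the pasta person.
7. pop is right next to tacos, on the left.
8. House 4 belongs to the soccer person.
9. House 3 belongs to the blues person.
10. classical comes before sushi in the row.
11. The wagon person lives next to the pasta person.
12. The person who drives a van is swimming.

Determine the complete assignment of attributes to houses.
Solution:

House | Sport | Vehicle | Food | Music
--------------------------------------
  1   | chess | wagon | pizza | rock
  2   | tennis | coupe | pasta | pop
  3   | swimming | van | tacos | blues
  4   | soccer | sedan | curry | classical
  5   | golf | truck | sushi | jazz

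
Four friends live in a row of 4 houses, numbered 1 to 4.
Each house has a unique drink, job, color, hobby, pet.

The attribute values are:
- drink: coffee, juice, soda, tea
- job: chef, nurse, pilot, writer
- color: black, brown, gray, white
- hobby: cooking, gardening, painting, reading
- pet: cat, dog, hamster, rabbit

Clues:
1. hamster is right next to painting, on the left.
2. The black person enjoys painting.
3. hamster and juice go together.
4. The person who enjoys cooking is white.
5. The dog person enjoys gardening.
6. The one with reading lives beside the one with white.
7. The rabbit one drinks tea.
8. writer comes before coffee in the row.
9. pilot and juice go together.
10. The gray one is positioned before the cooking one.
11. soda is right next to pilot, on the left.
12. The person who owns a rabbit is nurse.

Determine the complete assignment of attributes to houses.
Solution:

House | Drink | Job | Color | Hobby | Pet
-----------------------------------------
  1   | soda | writer | gray | reading | cat
  2   | juice | pilot | white | cooking | hamster
  3   | tea | nurse | black | painting | rabbit
  4   | coffee | chef | brown | gardening | dog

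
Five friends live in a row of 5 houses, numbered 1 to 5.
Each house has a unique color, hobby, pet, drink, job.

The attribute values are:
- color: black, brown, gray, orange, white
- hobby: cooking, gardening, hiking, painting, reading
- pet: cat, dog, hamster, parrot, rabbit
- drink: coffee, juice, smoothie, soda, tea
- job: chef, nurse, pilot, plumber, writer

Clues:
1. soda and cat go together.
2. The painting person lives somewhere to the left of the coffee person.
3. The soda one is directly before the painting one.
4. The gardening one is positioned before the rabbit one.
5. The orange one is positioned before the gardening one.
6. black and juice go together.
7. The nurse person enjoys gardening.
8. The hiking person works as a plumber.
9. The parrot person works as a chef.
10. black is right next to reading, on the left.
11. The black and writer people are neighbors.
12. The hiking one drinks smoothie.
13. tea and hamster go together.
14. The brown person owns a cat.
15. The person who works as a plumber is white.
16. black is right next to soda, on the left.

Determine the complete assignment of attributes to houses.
Solution:

House | Color | Hobby | Pet | Drink | Job
-----------------------------------------
  1   | black | cooking | parrot | juice | chef
  2   | brown | reading | cat | soda | writer
  3   | orange | painting | hamster | tea | pilot
  4   | gray | gardening | dog | coffee | nurse
  5   | white | hiking | rabbit | smoothie | plumber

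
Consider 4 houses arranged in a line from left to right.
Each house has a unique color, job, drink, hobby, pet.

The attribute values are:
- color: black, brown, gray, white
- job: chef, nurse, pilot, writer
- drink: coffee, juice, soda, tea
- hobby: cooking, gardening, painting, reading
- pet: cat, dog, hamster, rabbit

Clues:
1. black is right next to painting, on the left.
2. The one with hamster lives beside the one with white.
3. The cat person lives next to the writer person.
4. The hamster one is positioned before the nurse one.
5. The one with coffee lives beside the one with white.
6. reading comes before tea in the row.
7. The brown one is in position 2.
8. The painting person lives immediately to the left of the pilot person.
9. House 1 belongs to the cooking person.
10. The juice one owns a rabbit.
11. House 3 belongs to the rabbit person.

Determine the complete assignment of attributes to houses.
Solution:

House | Color | Job | Drink | Hobby | Pet
-----------------------------------------
  1   | black | chef | soda | cooking | cat
  2   | brown | writer | coffee | painting | hamster
  3   | white | pilot | juice | reading | rabbit
  4   | gray | nurse | tea | gardening | dog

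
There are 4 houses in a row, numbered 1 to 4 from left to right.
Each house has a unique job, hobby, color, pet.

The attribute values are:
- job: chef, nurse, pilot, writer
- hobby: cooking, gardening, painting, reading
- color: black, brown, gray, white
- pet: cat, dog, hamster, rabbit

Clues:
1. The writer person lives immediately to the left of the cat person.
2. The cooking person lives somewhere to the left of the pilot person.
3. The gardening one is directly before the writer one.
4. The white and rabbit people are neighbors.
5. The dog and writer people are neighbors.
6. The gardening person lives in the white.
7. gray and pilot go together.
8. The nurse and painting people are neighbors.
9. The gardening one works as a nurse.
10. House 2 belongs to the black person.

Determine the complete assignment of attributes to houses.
Solution:

House | Job | Hobby | Color | Pet
---------------------------------
  1   | nurse | gardening | white | dog
  2   | writer | painting | black | rabbit
  3   | chef | cooking | brown | cat
  4   | pilot | reading | gray | hamster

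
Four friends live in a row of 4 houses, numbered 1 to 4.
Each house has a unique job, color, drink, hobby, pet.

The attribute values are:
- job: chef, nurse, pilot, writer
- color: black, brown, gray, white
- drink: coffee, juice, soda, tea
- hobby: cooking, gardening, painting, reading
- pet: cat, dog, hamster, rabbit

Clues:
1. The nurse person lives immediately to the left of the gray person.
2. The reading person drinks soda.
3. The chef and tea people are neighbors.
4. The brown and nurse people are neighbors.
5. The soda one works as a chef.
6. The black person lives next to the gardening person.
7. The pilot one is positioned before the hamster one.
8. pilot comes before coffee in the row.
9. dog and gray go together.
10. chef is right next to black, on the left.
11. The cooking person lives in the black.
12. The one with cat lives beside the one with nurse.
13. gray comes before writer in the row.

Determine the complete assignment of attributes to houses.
Solution:

House | Job | Color | Drink | Hobby | Pet
-----------------------------------------
  1   | chef | brown | soda | reading | cat
  2   | nurse | black | tea | cooking | rabbit
  3   | pilot | gray | juice | gardening | dog
  4   | writer | white | coffee | painting | hamster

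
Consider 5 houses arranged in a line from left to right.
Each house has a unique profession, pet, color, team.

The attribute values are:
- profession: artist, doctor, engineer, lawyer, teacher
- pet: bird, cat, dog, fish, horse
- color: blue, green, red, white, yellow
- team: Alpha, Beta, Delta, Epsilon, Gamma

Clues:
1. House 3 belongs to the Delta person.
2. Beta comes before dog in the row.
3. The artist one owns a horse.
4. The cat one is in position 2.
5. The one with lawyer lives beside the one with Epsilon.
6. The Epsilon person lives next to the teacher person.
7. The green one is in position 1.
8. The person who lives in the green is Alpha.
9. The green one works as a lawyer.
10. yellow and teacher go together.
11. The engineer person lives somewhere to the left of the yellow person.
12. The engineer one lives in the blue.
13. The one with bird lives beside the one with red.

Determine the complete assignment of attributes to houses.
Solution:

House | Profession | Pet | Color | Team
---------------------------------------
  1   | lawyer | fish | green | Alpha
  2   | engineer | cat | blue | Epsilon
  3   | teacher | bird | yellow | Delta
  4   | artist | horse | red | Beta
  5   | doctor | dog | white | Gamma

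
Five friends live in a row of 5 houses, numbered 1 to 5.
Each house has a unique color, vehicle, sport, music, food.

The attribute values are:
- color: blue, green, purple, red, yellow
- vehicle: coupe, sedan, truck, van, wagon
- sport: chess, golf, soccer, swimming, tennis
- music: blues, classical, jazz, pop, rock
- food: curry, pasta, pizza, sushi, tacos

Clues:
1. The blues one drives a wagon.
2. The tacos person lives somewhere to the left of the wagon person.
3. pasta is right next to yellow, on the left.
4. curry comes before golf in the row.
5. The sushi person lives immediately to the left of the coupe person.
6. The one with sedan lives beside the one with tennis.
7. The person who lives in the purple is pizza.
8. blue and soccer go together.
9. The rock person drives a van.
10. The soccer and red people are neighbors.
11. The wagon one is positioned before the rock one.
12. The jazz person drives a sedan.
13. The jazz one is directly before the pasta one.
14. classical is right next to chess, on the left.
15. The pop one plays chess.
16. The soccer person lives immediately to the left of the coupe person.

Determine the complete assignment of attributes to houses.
Solution:

House | Color | Vehicle | Sport | Music | Food
----------------------------------------------
  1   | blue | sedan | soccer | jazz | sushi
  2   | red | coupe | tennis | classical | pasta
  3   | yellow | truck | chess | pop | tacos
  4   | green | wagon | swimming | blues | curry
  5   | purple | van | golf | rock | pizza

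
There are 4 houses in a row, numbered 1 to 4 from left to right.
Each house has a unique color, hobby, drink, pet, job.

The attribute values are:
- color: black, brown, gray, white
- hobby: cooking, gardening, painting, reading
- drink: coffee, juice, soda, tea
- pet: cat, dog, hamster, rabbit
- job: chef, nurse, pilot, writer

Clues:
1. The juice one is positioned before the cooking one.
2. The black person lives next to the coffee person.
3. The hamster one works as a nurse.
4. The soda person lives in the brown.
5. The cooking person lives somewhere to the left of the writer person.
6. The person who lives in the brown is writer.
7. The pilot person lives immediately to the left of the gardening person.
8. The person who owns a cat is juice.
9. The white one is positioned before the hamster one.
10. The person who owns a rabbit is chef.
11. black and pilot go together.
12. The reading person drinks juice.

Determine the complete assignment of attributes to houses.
Solution:

House | Color | Hobby | Drink | Pet | Job
-----------------------------------------
  1   | black | reading | juice | cat | pilot
  2   | white | gardening | coffee | rabbit | chef
  3   | gray | cooking | tea | hamster | nurse
  4   | brown | painting | soda | dog | writer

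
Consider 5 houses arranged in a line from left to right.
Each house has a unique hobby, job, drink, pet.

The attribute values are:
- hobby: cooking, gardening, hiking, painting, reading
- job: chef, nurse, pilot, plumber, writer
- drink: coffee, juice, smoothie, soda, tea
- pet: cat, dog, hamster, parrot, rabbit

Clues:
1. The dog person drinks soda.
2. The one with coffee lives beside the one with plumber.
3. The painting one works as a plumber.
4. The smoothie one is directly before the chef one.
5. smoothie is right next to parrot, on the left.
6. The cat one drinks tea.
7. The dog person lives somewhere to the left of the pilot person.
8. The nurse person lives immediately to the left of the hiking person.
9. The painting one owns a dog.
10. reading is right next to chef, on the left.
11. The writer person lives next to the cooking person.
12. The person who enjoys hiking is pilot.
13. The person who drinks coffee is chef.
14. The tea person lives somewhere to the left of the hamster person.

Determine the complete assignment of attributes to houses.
Solution:

House | Hobby | Job | Drink | Pet
---------------------------------
  1   | reading | writer | smoothie | rabbit
  2   | cooking | chef | coffee | parrot
  3   | painting | plumber | soda | dog
  4   | gardening | nurse | tea | cat
  5   | hiking | pilot | juice | hamster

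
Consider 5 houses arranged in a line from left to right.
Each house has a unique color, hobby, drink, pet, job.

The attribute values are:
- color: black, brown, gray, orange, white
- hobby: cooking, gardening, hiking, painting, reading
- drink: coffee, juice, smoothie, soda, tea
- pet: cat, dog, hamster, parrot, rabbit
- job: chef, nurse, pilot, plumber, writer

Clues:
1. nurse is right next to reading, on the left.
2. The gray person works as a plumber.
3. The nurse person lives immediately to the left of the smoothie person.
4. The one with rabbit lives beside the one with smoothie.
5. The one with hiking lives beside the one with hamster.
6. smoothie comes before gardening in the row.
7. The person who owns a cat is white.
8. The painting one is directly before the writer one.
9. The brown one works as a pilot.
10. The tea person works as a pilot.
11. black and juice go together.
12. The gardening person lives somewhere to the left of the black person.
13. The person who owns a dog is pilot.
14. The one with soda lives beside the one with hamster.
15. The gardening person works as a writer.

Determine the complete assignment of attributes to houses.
Solution:

House | Color | Hobby | Drink | Pet | Job
-----------------------------------------
  1   | orange | hiking | soda | rabbit | nurse
  2   | gray | reading | smoothie | hamster | plumber
  3   | brown | painting | tea | dog | pilot
  4   | white | gardening | coffee | cat | writer
  5   | black | cooking | juice | parrot | chef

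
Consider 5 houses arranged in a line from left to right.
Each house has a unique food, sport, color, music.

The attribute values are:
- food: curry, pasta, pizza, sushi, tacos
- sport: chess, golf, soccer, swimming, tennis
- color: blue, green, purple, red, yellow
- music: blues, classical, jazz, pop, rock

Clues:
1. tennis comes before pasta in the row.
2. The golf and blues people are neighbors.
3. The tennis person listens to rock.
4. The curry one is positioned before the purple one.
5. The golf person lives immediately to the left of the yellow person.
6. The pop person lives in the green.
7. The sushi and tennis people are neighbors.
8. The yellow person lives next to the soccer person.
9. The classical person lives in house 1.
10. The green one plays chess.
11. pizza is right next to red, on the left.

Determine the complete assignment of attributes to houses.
Solution:

House | Food | Sport | Color | Music
------------------------------------
  1   | curry | golf | blue | classical
  2   | pizza | swimming | yellow | blues
  3   | sushi | soccer | red | jazz
  4   | tacos | tennis | purple | rock
  5   | pasta | chess | green | pop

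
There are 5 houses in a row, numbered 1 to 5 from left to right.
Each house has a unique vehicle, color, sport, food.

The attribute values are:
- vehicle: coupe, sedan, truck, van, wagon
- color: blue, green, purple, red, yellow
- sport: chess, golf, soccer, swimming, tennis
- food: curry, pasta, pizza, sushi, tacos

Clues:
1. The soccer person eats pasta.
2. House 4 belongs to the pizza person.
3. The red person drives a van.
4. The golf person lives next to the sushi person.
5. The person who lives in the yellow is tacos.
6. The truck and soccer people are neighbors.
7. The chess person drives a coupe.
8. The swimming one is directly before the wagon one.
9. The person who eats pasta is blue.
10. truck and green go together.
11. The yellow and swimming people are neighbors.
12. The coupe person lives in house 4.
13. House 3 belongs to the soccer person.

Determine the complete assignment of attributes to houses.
Solution:

House | Vehicle | Color | Sport | Food
--------------------------------------
  1   | sedan | yellow | golf | tacos
  2   | truck | green | swimming | sushi
  3   | wagon | blue | soccer | pasta
  4   | coupe | purple | chess | pizza
  5   | van | red | tennis | curry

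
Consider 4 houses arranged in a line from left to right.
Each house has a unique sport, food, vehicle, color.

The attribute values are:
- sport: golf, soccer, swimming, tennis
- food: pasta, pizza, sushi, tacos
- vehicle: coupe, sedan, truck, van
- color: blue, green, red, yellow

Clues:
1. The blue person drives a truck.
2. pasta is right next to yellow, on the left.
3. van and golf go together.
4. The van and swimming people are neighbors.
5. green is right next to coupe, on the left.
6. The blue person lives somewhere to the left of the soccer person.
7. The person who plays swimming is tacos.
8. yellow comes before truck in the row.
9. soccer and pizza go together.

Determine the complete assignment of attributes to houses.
Solution:

House | Sport | Food | Vehicle | Color
--------------------------------------
  1   | golf | pasta | van | green
  2   | swimming | tacos | coupe | yellow
  3   | tennis | sushi | truck | blue
  4   | soccer | pizza | sedan | red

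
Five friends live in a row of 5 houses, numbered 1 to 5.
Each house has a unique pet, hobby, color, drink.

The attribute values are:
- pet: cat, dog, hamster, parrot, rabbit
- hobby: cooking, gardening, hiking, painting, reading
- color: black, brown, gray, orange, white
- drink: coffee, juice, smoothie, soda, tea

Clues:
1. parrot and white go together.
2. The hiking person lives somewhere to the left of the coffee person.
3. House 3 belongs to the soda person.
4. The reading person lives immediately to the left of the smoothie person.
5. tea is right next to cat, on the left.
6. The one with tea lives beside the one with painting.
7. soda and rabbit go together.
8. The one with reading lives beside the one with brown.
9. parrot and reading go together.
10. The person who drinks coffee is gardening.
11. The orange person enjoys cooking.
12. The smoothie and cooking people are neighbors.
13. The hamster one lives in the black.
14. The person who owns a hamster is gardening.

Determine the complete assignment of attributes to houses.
Solution:

House | Pet | Hobby | Color | Drink
-----------------------------------
  1   | parrot | reading | white | tea
  2   | cat | painting | brown | smoothie
  3   | rabbit | cooking | orange | soda
  4   | dog | hiking | gray | juice
  5   | hamster | gardening | black | coffee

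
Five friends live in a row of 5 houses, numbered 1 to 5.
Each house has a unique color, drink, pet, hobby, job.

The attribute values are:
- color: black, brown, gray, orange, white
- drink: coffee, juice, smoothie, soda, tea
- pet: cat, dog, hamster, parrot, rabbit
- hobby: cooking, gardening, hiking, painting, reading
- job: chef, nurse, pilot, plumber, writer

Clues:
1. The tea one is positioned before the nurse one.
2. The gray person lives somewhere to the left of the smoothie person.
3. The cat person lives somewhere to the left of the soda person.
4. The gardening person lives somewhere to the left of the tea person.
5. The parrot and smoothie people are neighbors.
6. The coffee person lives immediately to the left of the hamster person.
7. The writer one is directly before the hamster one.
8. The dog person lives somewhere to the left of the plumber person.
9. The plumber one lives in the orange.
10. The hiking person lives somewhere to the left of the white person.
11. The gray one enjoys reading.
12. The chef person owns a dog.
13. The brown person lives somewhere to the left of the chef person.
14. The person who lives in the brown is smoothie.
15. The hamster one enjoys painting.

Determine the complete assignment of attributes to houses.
Solution:

House | Color | Drink | Pet | Hobby | Job
-----------------------------------------
  1   | gray | coffee | parrot | reading | writer
  2   | brown | smoothie | hamster | painting | pilot
  3   | black | juice | dog | gardening | chef
  4   | orange | tea | cat | hiking | plumber
  5   | white | soda | rabbit | cooking | nurse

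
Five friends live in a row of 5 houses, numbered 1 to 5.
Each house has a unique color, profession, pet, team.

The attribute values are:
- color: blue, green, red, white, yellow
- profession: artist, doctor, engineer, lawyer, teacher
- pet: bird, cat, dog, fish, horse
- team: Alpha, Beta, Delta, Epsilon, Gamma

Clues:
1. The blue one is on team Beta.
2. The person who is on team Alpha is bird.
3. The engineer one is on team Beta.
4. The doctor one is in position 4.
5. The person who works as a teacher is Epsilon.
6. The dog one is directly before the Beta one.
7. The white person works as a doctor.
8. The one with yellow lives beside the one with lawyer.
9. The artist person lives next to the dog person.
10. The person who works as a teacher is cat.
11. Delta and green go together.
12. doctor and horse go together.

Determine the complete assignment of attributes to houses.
Solution:

House | Color | Profession | Pet | Team
---------------------------------------
  1   | yellow | artist | bird | Alpha
  2   | green | lawyer | dog | Delta
  3   | blue | engineer | fish | Beta
  4   | white | doctor | horse | Gamma
  5   | red | teacher | cat | Epsilon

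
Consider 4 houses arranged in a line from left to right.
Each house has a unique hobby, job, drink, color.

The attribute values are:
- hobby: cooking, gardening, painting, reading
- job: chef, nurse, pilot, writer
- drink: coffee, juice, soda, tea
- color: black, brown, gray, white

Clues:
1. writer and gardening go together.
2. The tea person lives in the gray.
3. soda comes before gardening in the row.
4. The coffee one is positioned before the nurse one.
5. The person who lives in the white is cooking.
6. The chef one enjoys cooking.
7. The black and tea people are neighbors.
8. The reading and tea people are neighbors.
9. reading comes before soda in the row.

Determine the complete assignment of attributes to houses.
Solution:

House | Hobby | Job | Drink | Color
-----------------------------------
  1   | reading | pilot | coffee | black
  2   | painting | nurse | tea | gray
  3   | cooking | chef | soda | white
  4   | gardening | writer | juice | brown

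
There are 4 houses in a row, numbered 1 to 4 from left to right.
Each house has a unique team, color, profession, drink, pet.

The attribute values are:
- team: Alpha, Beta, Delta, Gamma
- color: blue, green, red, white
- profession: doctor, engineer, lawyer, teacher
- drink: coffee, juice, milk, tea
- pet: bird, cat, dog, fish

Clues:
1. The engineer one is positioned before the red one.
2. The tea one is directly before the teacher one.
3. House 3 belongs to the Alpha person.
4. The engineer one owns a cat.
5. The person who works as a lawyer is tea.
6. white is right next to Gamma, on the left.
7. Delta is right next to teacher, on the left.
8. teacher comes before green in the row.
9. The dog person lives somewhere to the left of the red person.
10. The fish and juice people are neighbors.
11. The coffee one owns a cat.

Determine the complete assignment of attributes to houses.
Solution:

House | Team | Color | Profession | Drink | Pet
-----------------------------------------------
  1   | Delta | white | lawyer | tea | fish
  2   | Gamma | blue | teacher | juice | dog
  3   | Alpha | green | engineer | coffee | cat
  4   | Beta | red | doctor | milk | bird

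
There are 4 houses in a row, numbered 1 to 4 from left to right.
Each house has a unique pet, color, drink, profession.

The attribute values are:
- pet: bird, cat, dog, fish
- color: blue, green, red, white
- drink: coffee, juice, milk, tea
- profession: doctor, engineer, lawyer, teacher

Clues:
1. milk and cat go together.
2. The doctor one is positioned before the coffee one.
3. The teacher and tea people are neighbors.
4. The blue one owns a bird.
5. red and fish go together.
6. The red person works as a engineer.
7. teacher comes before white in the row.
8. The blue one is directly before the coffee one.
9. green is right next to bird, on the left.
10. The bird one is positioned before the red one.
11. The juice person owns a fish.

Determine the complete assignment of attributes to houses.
Solution:

House | Pet | Color | Drink | Profession
----------------------------------------
  1   | cat | green | milk | teacher
  2   | bird | blue | tea | doctor
  3   | dog | white | coffee | lawyer
  4   | fish | red | juice | engineer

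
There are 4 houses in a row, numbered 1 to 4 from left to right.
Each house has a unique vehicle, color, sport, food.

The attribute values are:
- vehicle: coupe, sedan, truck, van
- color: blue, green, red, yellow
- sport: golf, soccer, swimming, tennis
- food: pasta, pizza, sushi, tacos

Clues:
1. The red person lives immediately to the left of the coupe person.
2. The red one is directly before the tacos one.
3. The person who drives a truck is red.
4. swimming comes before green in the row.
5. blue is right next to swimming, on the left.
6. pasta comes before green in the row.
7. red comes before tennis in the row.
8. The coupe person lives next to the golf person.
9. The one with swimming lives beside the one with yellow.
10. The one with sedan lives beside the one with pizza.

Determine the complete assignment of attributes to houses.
Solution:

House | Vehicle | Color | Sport | Food
--------------------------------------
  1   | sedan | blue | soccer | pasta
  2   | truck | red | swimming | pizza
  3   | coupe | yellow | tennis | tacos
  4   | van | green | golf | sushi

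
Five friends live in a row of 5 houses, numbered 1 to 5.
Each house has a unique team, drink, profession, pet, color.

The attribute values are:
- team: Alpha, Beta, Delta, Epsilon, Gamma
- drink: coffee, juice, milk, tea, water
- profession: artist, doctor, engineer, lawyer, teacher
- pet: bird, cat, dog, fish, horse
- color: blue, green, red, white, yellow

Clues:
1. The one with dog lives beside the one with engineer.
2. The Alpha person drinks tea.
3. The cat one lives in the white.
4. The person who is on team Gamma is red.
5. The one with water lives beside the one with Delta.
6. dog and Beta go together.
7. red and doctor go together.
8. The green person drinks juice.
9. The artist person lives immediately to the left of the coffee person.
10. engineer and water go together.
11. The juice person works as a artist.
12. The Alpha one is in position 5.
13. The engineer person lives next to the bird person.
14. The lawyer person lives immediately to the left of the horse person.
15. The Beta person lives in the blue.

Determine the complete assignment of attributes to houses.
Solution:

House | Team | Drink | Profession | Pet | Color
-----------------------------------------------
  1   | Beta | milk | lawyer | dog | blue
  2   | Epsilon | water | engineer | horse | yellow
  3   | Delta | juice | artist | bird | green
  4   | Gamma | coffee | doctor | fish | red
  5   | Alpha | tea | teacher | cat | white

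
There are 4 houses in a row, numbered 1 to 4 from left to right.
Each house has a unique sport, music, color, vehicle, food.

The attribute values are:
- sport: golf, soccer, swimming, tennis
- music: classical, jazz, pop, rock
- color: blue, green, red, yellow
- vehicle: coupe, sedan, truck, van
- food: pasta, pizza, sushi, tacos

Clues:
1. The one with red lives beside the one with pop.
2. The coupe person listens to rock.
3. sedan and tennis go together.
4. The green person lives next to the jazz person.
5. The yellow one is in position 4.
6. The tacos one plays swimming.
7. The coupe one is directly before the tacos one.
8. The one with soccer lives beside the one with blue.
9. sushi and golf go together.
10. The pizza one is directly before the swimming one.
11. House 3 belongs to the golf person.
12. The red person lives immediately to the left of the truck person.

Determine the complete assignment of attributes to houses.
Solution:

House | Sport | Music | Color | Vehicle | Food
----------------------------------------------
  1   | soccer | rock | red | coupe | pizza
  2   | swimming | pop | blue | truck | tacos
  3   | golf | classical | green | van | sushi
  4   | tennis | jazz | yellow | sedan | pasta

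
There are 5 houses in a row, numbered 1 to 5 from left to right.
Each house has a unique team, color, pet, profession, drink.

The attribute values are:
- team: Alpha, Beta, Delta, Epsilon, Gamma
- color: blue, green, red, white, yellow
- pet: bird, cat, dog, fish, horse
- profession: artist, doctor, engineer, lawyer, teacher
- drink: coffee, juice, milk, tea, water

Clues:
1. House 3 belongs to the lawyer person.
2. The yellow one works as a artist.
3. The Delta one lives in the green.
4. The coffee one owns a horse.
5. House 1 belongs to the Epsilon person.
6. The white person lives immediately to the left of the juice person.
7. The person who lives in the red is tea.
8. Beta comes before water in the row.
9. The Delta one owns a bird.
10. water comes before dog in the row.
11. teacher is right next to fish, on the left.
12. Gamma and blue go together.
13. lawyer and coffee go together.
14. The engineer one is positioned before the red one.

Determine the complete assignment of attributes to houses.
Solution:

House | Team | Color | Pet | Profession | Drink
-----------------------------------------------
  1   | Epsilon | white | cat | teacher | milk
  2   | Beta | yellow | fish | artist | juice
  3   | Gamma | blue | horse | lawyer | coffee
  4   | Delta | green | bird | engineer | water
  5   | Alpha | red | dog | doctor | tea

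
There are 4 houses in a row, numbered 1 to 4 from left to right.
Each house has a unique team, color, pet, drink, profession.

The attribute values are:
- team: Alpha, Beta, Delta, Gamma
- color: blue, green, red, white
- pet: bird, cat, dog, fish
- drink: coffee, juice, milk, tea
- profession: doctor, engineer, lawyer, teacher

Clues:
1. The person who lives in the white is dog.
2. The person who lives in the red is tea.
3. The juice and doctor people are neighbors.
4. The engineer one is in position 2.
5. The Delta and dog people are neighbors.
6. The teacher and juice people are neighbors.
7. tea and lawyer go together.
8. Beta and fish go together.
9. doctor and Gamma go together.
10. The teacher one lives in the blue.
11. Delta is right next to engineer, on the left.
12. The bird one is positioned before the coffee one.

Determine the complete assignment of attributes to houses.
Solution:

House | Team | Color | Pet | Drink | Profession
-----------------------------------------------
  1   | Delta | blue | bird | milk | teacher
  2   | Alpha | white | dog | juice | engineer
  3   | Gamma | green | cat | coffee | doctor
  4   | Beta | red | fish | tea | lawyer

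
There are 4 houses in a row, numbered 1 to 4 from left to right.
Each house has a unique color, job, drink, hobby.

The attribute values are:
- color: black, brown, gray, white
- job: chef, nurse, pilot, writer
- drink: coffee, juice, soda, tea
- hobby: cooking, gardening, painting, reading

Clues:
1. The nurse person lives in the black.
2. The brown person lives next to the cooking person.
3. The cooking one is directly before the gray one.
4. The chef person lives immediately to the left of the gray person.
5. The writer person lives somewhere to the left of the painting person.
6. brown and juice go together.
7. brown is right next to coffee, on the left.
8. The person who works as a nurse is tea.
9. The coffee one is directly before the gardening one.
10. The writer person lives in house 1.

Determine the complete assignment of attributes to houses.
Solution:

House | Color | Job | Drink | Hobby
-----------------------------------
  1   | brown | writer | juice | reading
  2   | white | chef | coffee | cooking
  3   | gray | pilot | soda | gardening
  4   | black | nurse | tea | painting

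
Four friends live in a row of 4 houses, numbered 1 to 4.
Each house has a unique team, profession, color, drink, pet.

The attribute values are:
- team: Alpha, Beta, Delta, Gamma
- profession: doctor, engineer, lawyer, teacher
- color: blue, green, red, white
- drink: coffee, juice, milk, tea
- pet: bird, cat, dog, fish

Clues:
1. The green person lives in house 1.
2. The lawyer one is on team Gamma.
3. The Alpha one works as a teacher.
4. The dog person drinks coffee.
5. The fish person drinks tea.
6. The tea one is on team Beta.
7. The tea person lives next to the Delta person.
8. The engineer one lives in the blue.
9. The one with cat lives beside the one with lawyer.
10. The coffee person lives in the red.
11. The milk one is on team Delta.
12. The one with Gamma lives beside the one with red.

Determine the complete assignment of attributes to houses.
Solution:

House | Team | Profession | Color | Drink | Pet
-----------------------------------------------
  1   | Beta | doctor | green | tea | fish
  2   | Delta | engineer | blue | milk | cat
  3   | Gamma | lawyer | white | juice | bird
  4   | Alpha | teacher | red | coffee | dog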